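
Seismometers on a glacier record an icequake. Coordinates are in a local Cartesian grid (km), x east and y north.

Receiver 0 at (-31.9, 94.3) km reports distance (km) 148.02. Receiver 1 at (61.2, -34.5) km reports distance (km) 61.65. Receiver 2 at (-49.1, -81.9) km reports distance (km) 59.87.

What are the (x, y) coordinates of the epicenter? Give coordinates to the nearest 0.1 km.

(1.5, -49.9)

Circle about each station: (x + 31.9)² + (y − 94.3)² = 148.02²; (x − 61.2)² + (y + 34.5)² = 61.65²; (x + 49.1)² + (y + 81.9)² = 59.87².
Subtracting the Receiver 0 equation from the Receiver 1 and Receiver 2 equations removes the quadratic terms:
186.2 x − 257.6 y = 13134.79
-34.4 x − 352.4 y = 17533.82
Solving the 2×2 system: x ≈ 1.5, y ≈ -49.9 km.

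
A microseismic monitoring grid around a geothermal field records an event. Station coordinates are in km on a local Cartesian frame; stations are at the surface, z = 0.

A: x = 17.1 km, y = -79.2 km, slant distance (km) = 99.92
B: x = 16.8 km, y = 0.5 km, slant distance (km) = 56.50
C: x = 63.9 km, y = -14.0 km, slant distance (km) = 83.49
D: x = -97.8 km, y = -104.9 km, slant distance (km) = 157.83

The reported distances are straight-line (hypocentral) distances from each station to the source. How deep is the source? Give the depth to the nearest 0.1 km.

Each station gives a sphere (x−x_i)² + (y−y_i)² + z² = d_i² (stations at z=0).
Subtracting the A sphere from B and C: z² cancels, leaving linear equations in x and y:
-0.6 x + 159.4 y = 509.20
93.6 x + 130.4 y = 727.59
Solving: x ≈ 3.306, y ≈ 3.207 km (keep extra digits for the depth step; rounded: 3.3, 3.2).
Then from the A sphere: z² = 99.92² − (x − 17.1)² − (y + 79.2)² with x = 3.306, y = 3.207, so z ≈ 54.798 ≈ 54.8 km.

depth ≈ 54.8 km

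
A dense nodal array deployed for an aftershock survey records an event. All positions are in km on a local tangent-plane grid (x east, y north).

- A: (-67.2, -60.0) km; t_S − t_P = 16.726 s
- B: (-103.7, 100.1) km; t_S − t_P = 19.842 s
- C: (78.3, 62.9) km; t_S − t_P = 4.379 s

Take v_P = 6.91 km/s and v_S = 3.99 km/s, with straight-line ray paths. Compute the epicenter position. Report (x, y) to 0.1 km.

Distance from S−P lag: d = Δt · v_P v_S / (v_P − v_S) = Δt · (6.91·3.99)/(6.91−3.99) ≈ 9.4421·Δt.
So d_A = 157.93, d_B = 187.35, d_C = 41.35 km.
Circle about each station: (x + 67.2)² + (y + 60.0)² = 157.93²; (x + 103.7)² + (y − 100.1)² = 187.35²; (x − 78.3)² + (y − 62.9)² = 41.35².
Subtracting the A equation from the B and C equations removes the quadratic terms:
-73.0 x + 320.2 y = 2499.72
291.0 x + 245.8 y = 25203.52
Solving the 2×2 system: x ≈ 67.1, y ≈ 23.1 km.
Check against A (with the unrounded x, y): √((x + 67.2)²+(y + 60.0)²) = 157.93 ≈ 157.93 km. ✓

x ≈ 67.1 km, y ≈ 23.1 km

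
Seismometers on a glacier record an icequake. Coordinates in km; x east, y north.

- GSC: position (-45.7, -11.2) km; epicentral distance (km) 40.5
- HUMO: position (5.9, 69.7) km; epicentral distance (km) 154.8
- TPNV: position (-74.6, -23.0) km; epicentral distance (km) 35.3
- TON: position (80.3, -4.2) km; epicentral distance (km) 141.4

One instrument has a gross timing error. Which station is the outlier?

Solve using three stations at a time. Using GSC, TPNV, TON (subtract circle equations pairwise → linear system) gives (x, y) ≈ (-53.1, -51.0).
Distances from that point to each station vs reported:
  GSC: calculated 40.5 vs reported 40.5 → residual 0.0 km
  HUMO: calculated 134.4 vs reported 154.8 → residual 20.4 km
  TPNV: calculated 35.3 vs reported 35.3 → residual 0.0 km
  TON: calculated 141.4 vs reported 141.4 → residual 0.0 km
GSC, TPNV, TON are mutually consistent (residuals ≈ 0); HUMO is off by 20.4 km.

HUMO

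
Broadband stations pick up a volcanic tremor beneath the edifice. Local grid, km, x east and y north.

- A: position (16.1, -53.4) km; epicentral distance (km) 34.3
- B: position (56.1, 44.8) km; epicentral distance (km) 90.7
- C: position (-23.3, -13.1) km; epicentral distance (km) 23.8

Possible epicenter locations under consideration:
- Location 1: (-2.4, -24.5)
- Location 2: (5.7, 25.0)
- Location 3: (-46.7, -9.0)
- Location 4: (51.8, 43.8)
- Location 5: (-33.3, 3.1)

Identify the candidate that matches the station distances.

Location 1

For each candidate, compare |candidate − station| to the reported distance:
Location 1: residuals A 0.0, B 0.0, C 0.0 → max 0.0 km
Location 2: residuals A 44.8, B 36.6, C 24.1 → max 44.8 km
Location 3: residuals A 42.6, B 25.3, C 0.0 → max 42.6 km
Location 4: residuals A 69.2, B 86.3, C 70.4 → max 86.3 km
Location 5: residuals A 40.8, B 7.9, C 4.8 → max 40.8 km
Only Location 1 has all residuals ≈ 0.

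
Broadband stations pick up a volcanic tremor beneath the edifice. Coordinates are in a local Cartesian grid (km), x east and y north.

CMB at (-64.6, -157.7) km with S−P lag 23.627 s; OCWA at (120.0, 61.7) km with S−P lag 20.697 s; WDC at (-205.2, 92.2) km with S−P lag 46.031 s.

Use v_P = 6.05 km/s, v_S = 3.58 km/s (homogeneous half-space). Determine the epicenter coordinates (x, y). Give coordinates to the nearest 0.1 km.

Distance from S−P lag: d = Δt · v_P v_S / (v_P − v_S) = Δt · (6.05·3.58)/(6.05−3.58) ≈ 8.7688·Δt.
So d_CMB = 207.18, d_OCWA = 181.49, d_WDC = 403.64 km.
Circle about each station: (x + 64.6)² + (y + 157.7)² = 207.18²; (x − 120.0)² + (y − 61.7)² = 181.49²; (x + 205.2)² + (y − 92.2)² = 403.64².
Subtracting pairs of circle equations eliminates x²+y² and gives linear equations (the radical axes):
369.2 x + 438.8 y = -850.63
-281.2 x + 499.8 y = -98436.27
Solving the 2×2 system: x ≈ 138.9, y ≈ -118.8 km.
Check against CMB (with the unrounded x, y): √((x + 64.6)²+(y + 157.7)²) = 207.18 ≈ 207.18 km. ✓

138.9 km east, -118.8 km north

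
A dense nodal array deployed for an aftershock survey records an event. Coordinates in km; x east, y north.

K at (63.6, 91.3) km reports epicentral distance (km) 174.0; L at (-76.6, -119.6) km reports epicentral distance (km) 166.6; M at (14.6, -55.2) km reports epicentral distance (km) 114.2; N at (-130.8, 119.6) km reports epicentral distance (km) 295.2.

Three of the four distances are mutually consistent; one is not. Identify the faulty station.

M

Solve using three stations at a time. Using K, L, N (subtract circle equations pairwise → linear system) gives (x, y) ≈ (85.5, -81.3).
Distances from that point to each station vs reported:
  K: calculated 174.0 vs reported 174.0 → residual 0.0 km
  L: calculated 166.6 vs reported 166.6 → residual 0.0 km
  M: calculated 75.5 vs reported 114.2 → residual 38.7 km
  N: calculated 295.2 vs reported 295.2 → residual 0.0 km
K, L, N are mutually consistent (residuals ≈ 0); M is off by 38.7 km.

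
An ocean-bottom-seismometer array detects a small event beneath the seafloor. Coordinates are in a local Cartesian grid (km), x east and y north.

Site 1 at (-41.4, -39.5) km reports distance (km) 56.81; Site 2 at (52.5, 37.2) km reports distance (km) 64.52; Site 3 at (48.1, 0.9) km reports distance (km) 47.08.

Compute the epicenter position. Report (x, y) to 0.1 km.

x ≈ 1.1 km, y ≈ -1.8 km

Circle about each station: (x + 41.4)² + (y + 39.5)² = 56.81²; (x − 52.5)² + (y − 37.2)² = 64.52²; (x − 48.1)² + (y − 0.9)² = 47.08².
Subtracting pairs of circle equations eliminates x²+y² and gives linear equations (the radical axes):
187.8 x + 153.4 y = -69.57
179.0 x + 80.8 y = 51.06
Solving the 2×2 system: x ≈ 1.1, y ≈ -1.8 km.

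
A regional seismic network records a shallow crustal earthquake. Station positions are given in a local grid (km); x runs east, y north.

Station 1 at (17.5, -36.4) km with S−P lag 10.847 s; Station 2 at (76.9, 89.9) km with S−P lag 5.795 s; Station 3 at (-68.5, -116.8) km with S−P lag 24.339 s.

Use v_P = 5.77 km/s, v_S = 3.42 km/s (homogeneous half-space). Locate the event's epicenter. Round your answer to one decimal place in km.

(53.2, 47.4)

Distance from S−P lag: d = Δt · v_P v_S / (v_P − v_S) = Δt · (5.77·3.42)/(5.77−3.42) ≈ 8.3972·Δt.
So d_Station 1 = 91.08, d_Station 2 = 48.66, d_Station 3 = 204.38 km.
Circle about each station: (x − 17.5)² + (y + 36.4)² = 91.08²; (x − 76.9)² + (y − 89.9)² = 48.66²; (x + 68.5)² + (y + 116.8)² = 204.38².
Subtracting the Station 1 equation from the Station 2 and Station 3 equations removes the quadratic terms:
118.8 x + 252.6 y = 18292.18
-172.0 x − 160.8 y = -16772.34
Solving the 2×2 system: x ≈ 53.2, y ≈ 47.4 km.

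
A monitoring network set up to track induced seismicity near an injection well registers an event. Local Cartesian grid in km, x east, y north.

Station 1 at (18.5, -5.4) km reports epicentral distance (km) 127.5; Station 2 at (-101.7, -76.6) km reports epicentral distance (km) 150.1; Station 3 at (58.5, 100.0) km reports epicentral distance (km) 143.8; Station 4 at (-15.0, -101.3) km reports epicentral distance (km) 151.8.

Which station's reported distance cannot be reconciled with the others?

Solve using three stations at a time. Using Station 1, Station 2, Station 3 (subtract circle equations pairwise → linear system) gives (x, y) ≈ (-82.6, 72.3).
Distances from that point to each station vs reported:
  Station 1: calculated 127.5 vs reported 127.5 → residual 0.0 km
  Station 2: calculated 150.1 vs reported 150.1 → residual 0.0 km
  Station 3: calculated 143.8 vs reported 143.8 → residual 0.0 km
  Station 4: calculated 186.3 vs reported 151.8 → residual 34.5 km
Station 1, Station 2, Station 3 are mutually consistent (residuals ≈ 0); Station 4 is off by 34.5 km.

Station 4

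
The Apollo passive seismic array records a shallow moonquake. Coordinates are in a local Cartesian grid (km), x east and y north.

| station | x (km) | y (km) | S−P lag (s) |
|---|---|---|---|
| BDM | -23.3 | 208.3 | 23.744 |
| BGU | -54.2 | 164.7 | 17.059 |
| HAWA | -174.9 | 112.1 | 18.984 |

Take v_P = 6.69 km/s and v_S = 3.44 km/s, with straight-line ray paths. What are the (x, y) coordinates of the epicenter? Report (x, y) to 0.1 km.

x ≈ -59.0 km, y ≈ 44.0 km

Distance from S−P lag: d = Δt · v_P v_S / (v_P − v_S) = Δt · (6.69·3.44)/(6.69−3.44) ≈ 7.0811·Δt.
So d_BDM = 168.13, d_BGU = 120.80, d_HAWA = 134.43 km.
Circle about each station: (x + 23.3)² + (y − 208.3)² = 168.13²; (x + 54.2)² + (y − 164.7)² = 120.80²; (x + 174.9)² + (y − 112.1)² = 134.43².
Subtracting pairs of circle equations eliminates x²+y² and gives linear equations (the radical axes):
-61.8 x − 87.2 y = -192.99
-303.2 x − 192.4 y = 9420.91
Solving the 2×2 system: x ≈ -59.0, y ≈ 44.0 km.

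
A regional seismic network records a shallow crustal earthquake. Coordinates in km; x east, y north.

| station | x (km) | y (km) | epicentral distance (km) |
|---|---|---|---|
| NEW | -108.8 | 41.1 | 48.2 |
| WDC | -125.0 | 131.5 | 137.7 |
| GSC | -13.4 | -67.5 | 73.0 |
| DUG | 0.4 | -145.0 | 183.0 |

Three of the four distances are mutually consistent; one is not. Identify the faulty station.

GSC

Solve using three stations at a time. Using NEW, WDC, DUG (subtract circle equations pairwise → linear system) gives (x, y) ≈ (-118.7, -6.0).
Distances from that point to each station vs reported:
  NEW: calculated 48.2 vs reported 48.2 → residual 0.0 km
  WDC: calculated 137.7 vs reported 137.7 → residual 0.0 km
  GSC: calculated 121.9 vs reported 73.0 → residual 48.9 km
  DUG: calculated 183.0 vs reported 183.0 → residual 0.0 km
NEW, WDC, DUG are mutually consistent (residuals ≈ 0); GSC is off by 48.9 km.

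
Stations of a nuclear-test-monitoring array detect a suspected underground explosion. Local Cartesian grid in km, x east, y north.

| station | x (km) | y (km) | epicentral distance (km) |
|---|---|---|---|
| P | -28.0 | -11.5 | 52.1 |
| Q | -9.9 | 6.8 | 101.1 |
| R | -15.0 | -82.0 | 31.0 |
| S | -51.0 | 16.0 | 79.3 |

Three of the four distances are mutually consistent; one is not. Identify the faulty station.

Solve using three stations at a time. Using P, R, S (subtract circle equations pairwise → linear system) gives (x, y) ≈ (-39.1, -62.4).
Distances from that point to each station vs reported:
  P: calculated 52.1 vs reported 52.1 → residual 0.0 km
  Q: calculated 75.2 vs reported 101.1 → residual 25.9 km
  R: calculated 31.1 vs reported 31.0 → residual 0.1 km
  S: calculated 79.3 vs reported 79.3 → residual 0.0 km
P, R, S are mutually consistent (residuals ≈ 0); Q is off by 25.9 km.

Q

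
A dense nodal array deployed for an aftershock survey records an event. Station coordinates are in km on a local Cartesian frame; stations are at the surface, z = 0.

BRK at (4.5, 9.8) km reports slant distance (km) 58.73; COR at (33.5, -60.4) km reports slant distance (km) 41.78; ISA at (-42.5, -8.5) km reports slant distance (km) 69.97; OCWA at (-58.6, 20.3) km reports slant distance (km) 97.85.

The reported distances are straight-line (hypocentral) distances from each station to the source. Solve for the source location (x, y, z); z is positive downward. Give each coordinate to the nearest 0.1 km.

Each station gives a sphere (x−x_i)² + (y−y_i)² + z² = d_i² (stations at z=0).
Subtracting the BRK sphere from COR and ISA: z² cancels, leaving linear equations in x and y:
58.0 x − 140.4 y = 6357.76
-94.0 x − 36.6 y = 315.62
Solving: x ≈ 12.296, y ≈ -40.204 km (keep extra digits for the depth step; rounded: 12.3, -40.2).
Then from the BRK sphere: z² = 58.73² − (x − 4.5)² − (y − 9.8)² with x = 12.296, y = -40.204, so z ≈ 29.800 ≈ 29.8 km.
Check against OCWA (with the unrounded solution): distance 97.85 ≈ 97.85 km. ✓

x ≈ 12.3 km, y ≈ -40.2 km, depth ≈ 29.8 km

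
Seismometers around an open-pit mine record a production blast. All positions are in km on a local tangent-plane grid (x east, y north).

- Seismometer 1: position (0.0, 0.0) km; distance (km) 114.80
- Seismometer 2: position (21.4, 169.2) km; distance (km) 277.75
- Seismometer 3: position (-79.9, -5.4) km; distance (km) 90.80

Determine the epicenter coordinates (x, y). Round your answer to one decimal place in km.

x ≈ -64.6 km, y ≈ -94.9 km

Circle about each station: x² + y² = 114.80²; (x − 21.4)² + (y − 169.2)² = 277.75²; (x + 79.9)² + (y + 5.4)² = 90.80².
Subtracting the Seismometer 1 equation from the Seismometer 2 and Seismometer 3 equations removes the quadratic terms:
42.8 x + 338.4 y = -34879.42
-159.8 x − 10.8 y = 11347.57
Solving the 2×2 system: x ≈ -64.6, y ≈ -94.9 km.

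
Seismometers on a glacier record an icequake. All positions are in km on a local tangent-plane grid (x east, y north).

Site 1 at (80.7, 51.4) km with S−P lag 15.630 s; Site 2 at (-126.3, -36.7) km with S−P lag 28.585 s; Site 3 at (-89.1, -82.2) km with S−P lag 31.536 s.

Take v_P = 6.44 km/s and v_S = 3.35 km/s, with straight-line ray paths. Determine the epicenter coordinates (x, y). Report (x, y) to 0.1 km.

Distance from S−P lag: d = Δt · v_P v_S / (v_P − v_S) = Δt · (6.44·3.35)/(6.44−3.35) ≈ 6.9819·Δt.
So d_Site 1 = 109.13, d_Site 2 = 199.58, d_Site 3 = 220.18 km.
Circle about each station: (x − 80.7)² + (y − 51.4)² = 109.13²; (x + 126.3)² + (y + 36.7)² = 199.58²; (x + 89.1)² + (y + 82.2)² = 220.18².
Subtracting the Site 1 equation from the Site 2 and Site 3 equations removes the quadratic terms:
-414.0 x − 176.2 y = -19778.69
-339.6 x − 267.2 y = -31028.68
Solving the 2×2 system: x ≈ -3.6, y ≈ 120.7 km.

x ≈ -3.6 km, y ≈ 120.7 km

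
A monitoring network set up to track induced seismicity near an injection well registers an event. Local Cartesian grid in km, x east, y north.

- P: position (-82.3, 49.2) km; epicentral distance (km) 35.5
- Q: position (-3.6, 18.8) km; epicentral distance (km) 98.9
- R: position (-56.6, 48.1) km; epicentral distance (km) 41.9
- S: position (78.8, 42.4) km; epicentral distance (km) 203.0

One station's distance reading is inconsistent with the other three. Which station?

S

Solve using three stations at a time. Using P, Q, R (subtract circle equations pairwise → linear system) gives (x, y) ≈ (-77.5, 84.6).
Distances from that point to each station vs reported:
  P: calculated 35.7 vs reported 35.5 → residual 0.2 km
  Q: calculated 99.0 vs reported 98.9 → residual 0.1 km
  R: calculated 42.1 vs reported 41.9 → residual 0.2 km
  S: calculated 161.9 vs reported 203.0 → residual 41.1 km
P, Q, R are mutually consistent (residuals ≈ 0); S is off by 41.1 km.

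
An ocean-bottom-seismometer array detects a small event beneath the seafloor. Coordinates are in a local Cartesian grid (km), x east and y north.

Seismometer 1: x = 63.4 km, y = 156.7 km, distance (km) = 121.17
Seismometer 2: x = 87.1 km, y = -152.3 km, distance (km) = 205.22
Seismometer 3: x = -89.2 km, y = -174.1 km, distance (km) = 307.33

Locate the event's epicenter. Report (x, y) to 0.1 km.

(121.0, 50.1)

Circle about each station: (x − 63.4)² + (y − 156.7)² = 121.17²; (x − 87.1)² + (y + 152.3)² = 205.22²; (x + 89.2)² + (y + 174.1)² = 307.33².
Subtracting the Seismometer 1 equation from the Seismometer 2 and Seismometer 3 equations removes the quadratic terms:
47.4 x − 618.0 y = -25225.83
-305.2 x − 661.6 y = -70076.56
Solving the 2×2 system: x ≈ 121.0, y ≈ 50.1 km.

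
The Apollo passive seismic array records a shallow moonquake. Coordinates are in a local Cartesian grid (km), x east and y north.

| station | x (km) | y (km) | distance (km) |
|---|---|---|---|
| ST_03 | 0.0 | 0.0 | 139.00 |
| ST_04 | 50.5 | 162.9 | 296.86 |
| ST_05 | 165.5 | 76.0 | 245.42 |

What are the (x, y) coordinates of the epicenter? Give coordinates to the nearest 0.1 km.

38.0 km east, -133.7 km north

Circle about each station: x² + y² = 139.00²; (x − 50.5)² + (y − 162.9)² = 296.86²; (x − 165.5)² + (y − 76.0)² = 245.42².
Subtracting the ST_03 equation from the ST_04 and ST_05 equations removes the quadratic terms:
101.0 x + 325.8 y = -39718.20
331.0 x + 152.0 y = -7743.73
Solving the 2×2 system: x ≈ 38.0, y ≈ -133.7 km.
Check against ST_03 (with the unrounded x, y): √(x²+y²) = 138.98 ≈ 139.00 km. ✓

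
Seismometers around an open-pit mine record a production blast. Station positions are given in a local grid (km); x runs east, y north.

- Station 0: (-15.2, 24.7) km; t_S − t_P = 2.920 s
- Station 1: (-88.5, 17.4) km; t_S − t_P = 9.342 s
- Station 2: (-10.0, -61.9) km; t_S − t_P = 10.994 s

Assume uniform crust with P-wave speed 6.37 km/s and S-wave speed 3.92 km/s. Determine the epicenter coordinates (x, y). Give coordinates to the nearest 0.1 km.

x ≈ 1.1 km, y ≈ 49.6 km

Distance from S−P lag: d = Δt · v_P v_S / (v_P − v_S) = Δt · (6.37·3.92)/(6.37−3.92) ≈ 10.1920·Δt.
So d_Station 0 = 29.76, d_Station 1 = 95.21, d_Station 2 = 112.05 km.
Circle about each station: (x + 15.2)² + (y − 24.7)² = 29.76²; (x + 88.5)² + (y − 17.4)² = 95.21²; (x + 10.0)² + (y + 61.9)² = 112.05².
Subtracting pairs of circle equations eliminates x²+y² and gives linear equations (the radical axes):
-146.6 x − 14.6 y = -885.41
10.4 x − 173.2 y = -8579.06
Solving the 2×2 system: x ≈ 1.1, y ≈ 49.6 km.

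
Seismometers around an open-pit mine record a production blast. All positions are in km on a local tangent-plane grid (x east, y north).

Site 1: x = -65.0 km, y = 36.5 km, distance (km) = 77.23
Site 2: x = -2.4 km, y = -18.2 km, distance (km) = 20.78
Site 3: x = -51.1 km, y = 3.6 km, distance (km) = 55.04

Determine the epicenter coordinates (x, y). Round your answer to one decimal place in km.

Circle about each station: (x + 65.0)² + (y − 36.5)² = 77.23²; (x + 2.4)² + (y + 18.2)² = 20.78²; (x + 51.1)² + (y − 3.6)² = 55.04².
Subtracting the Site 1 equation from the Site 2 and Site 3 equations removes the quadratic terms:
125.2 x − 109.4 y = 312.41
27.8 x − 65.8 y = 1.99
Solving the 2×2 system: x ≈ 3.9, y ≈ 1.6 km.

3.9 km east, 1.6 km north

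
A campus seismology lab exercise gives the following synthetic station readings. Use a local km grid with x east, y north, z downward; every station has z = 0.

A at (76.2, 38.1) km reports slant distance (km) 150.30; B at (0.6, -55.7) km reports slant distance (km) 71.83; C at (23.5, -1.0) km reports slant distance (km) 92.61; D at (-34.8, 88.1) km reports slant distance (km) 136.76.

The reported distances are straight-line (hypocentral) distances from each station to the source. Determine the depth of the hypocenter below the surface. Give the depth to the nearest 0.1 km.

Each station gives a sphere (x−x_i)² + (y−y_i)² + z² = d_i² (stations at z=0).
Subtracting the A sphere from B and C: z² cancels, leaving linear equations in x and y:
-151.2 x − 187.6 y = 13275.34
-105.4 x − 78.2 y = 7308.68
Solving: x ≈ -41.888, y ≈ -37.004 km (keep extra digits for the depth step; rounded: -41.9, -37.0).
Then from the A sphere: z² = 150.30² − (x − 76.2)² − (y − 38.1)² with x = -41.888, y = -37.004, so z ≈ 54.815 ≈ 54.8 km.

54.8 km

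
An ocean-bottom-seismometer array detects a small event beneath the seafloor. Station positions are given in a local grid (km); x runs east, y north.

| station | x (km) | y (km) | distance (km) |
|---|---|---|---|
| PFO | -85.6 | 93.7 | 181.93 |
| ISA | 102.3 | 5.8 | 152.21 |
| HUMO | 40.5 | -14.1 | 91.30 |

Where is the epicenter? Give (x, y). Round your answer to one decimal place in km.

(-24.9, -77.8)

Circle about each station: (x + 85.6)² + (y − 93.7)² = 181.93²; (x − 102.3)² + (y − 5.8)² = 152.21²; (x − 40.5)² + (y + 14.1)² = 91.30².
Subtracting the PFO equation from the ISA and HUMO equations removes the quadratic terms:
375.8 x − 175.8 y = 4322.52
252.2 x − 215.6 y = 10494.84
Solving the 2×2 system: x ≈ -24.9, y ≈ -77.8 km.
Check against PFO (with the unrounded x, y): √((x + 85.6)²+(y − 93.7)²) = 181.92 ≈ 181.93 km. ✓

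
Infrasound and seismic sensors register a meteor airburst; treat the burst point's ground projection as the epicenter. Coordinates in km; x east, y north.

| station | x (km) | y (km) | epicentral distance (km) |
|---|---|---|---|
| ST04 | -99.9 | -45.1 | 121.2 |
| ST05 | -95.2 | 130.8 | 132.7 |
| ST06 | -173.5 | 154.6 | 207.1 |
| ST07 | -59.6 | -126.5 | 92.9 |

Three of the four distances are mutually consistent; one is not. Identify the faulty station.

Solve using three stations at a time. Using ST04, ST05, ST06 (subtract circle equations pairwise → linear system) gives (x, y) ≈ (-6.5, 32.1).
Distances from that point to each station vs reported:
  ST04: calculated 121.2 vs reported 121.2 → residual 0.0 km
  ST05: calculated 132.7 vs reported 132.7 → residual 0.0 km
  ST06: calculated 207.1 vs reported 207.1 → residual 0.0 km
  ST07: calculated 167.3 vs reported 92.9 → residual 74.4 km
ST04, ST05, ST06 are mutually consistent (residuals ≈ 0); ST07 is off by 74.4 km.

ST07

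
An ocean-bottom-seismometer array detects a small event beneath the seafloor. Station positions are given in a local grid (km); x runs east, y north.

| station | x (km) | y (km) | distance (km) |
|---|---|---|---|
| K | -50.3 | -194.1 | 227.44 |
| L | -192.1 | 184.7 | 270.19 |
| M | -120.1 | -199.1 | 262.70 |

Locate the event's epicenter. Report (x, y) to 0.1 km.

Circle about each station: (x + 50.3)² + (y + 194.1)² = 227.44²; (x + 192.1)² + (y − 184.7)² = 270.19²; (x + 120.1)² + (y + 199.1)² = 262.70².
Subtracting the K equation from the L and M equations removes the quadratic terms:
-283.6 x + 757.6 y = 9537.92
-139.6 x − 10.0 y = -3422.42
Solving the 2×2 system: x ≈ 23.0, y ≈ 21.2 km.

(23.0, 21.2)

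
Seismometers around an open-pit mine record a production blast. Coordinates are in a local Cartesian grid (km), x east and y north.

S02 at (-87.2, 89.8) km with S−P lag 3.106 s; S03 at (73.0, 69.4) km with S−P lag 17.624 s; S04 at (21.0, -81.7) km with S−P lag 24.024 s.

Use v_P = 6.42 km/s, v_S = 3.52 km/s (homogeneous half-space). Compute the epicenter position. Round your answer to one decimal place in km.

-63.4 km east, 85.4 km north

Distance from S−P lag: d = Δt · v_P v_S / (v_P − v_S) = Δt · (6.42·3.52)/(6.42−3.52) ≈ 7.7926·Δt.
So d_S02 = 24.20, d_S03 = 137.34, d_S04 = 187.21 km.
Circle about each station: (x + 87.2)² + (y − 89.8)² = 24.20²; (x − 73.0)² + (y − 69.4)² = 137.34²; (x − 21.0)² + (y + 81.7)² = 187.21².
Subtracting pairs of circle equations eliminates x²+y² and gives linear equations (the radical axes):
320.4 x − 40.8 y = -23799.16
216.4 x − 343.0 y = -43013.93
Solving the 2×2 system: x ≈ -63.4, y ≈ 85.4 km.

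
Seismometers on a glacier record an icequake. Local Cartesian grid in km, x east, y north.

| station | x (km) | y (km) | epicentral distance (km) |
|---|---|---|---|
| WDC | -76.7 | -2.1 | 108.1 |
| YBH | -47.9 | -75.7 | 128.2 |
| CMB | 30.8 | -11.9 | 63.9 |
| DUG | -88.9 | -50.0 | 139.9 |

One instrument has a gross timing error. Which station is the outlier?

CMB

Solve using three stations at a time. Using WDC, YBH, DUG (subtract circle equations pairwise → linear system) gives (x, y) ≈ (27.0, 28.3).
Distances from that point to each station vs reported:
  WDC: calculated 108.1 vs reported 108.1 → residual 0.0 km
  YBH: calculated 128.2 vs reported 128.2 → residual 0.0 km
  CMB: calculated 40.4 vs reported 63.9 → residual 23.5 km
  DUG: calculated 139.9 vs reported 139.9 → residual 0.0 km
WDC, YBH, DUG are mutually consistent (residuals ≈ 0); CMB is off by 23.5 km.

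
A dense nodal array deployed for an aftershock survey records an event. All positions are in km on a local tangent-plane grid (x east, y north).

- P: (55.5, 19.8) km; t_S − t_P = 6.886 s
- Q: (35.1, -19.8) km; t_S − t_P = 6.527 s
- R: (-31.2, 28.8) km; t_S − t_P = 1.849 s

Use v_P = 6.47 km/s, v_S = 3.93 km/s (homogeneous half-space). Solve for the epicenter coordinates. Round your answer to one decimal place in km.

-13.3 km east, 24.1 km north

Distance from S−P lag: d = Δt · v_P v_S / (v_P − v_S) = Δt · (6.47·3.93)/(6.47−3.93) ≈ 10.0107·Δt.
So d_P = 68.93, d_Q = 65.34, d_R = 18.51 km.
Circle about each station: (x − 55.5)² + (y − 19.8)² = 68.93²; (x − 35.1)² + (y + 19.8)² = 65.34²; (x + 31.2)² + (y − 28.8)² = 18.51².
Subtracting the P equation from the Q and R equations removes the quadratic terms:
-40.8 x − 79.2 y = -1366.21
-173.4 x + 18.0 y = 2739.31
Solving the 2×2 system: x ≈ -13.3, y ≈ 24.1 km.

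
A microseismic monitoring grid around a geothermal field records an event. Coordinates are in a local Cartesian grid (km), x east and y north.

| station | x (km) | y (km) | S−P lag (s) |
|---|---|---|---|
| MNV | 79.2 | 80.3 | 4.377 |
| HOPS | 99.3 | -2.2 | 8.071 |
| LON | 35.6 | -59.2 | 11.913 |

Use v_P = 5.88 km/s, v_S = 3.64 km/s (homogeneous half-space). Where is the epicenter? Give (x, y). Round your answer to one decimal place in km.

Distance from S−P lag: d = Δt · v_P v_S / (v_P − v_S) = Δt · (5.88·3.64)/(5.88−3.64) ≈ 9.5550·Δt.
So d_MNV = 41.82, d_HOPS = 77.12, d_LON = 113.83 km.
Circle about each station: (x − 79.2)² + (y − 80.3)² = 41.82²; (x − 99.3)² + (y + 2.2)² = 77.12²; (x − 35.6)² + (y + 59.2)² = 113.83².
Subtracting the MNV equation from the HOPS and LON equations removes the quadratic terms:
40.2 x − 165.0 y = -7053.98
-87.2 x − 279.0 y = -19157.09
Solving the 2×2 system: x ≈ 46.6, y ≈ 54.1 km.
Check against MNV (with the unrounded x, y): √((x − 79.2)²+(y − 80.3)²) = 41.83 ≈ 41.82 km. ✓

46.6 km east, 54.1 km north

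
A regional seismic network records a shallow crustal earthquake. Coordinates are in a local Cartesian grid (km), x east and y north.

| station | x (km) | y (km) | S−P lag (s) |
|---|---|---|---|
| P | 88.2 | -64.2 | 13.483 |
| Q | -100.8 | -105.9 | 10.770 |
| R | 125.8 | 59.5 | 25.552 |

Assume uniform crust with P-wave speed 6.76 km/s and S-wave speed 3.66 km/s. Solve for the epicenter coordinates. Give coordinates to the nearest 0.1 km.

(-17.2, -85.9)

Distance from S−P lag: d = Δt · v_P v_S / (v_P − v_S) = Δt · (6.76·3.66)/(6.76−3.66) ≈ 7.9812·Δt.
So d_P = 107.61, d_Q = 85.96, d_R = 203.93 km.
Circle about each station: (x − 88.2)² + (y + 64.2)² = 107.61²; (x + 100.8)² + (y + 105.9)² = 85.96²; (x − 125.8)² + (y − 59.5)² = 203.93².
Subtracting the P equation from the Q and R equations removes the quadratic terms:
-378.0 x − 83.4 y = 13665.36
75.2 x + 247.4 y = -22542.52
Solving the 2×2 system: x ≈ -17.2, y ≈ -85.9 km.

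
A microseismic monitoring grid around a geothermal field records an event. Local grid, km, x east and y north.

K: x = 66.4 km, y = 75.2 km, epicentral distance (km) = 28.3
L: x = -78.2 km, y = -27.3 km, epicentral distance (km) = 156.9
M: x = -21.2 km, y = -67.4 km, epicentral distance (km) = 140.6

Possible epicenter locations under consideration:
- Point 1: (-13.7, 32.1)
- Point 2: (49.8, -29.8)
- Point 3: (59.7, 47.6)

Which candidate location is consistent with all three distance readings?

Point 3

For each candidate, compare |candidate − station| to the reported distance:
Point 1: residuals K 62.7, L 69.2, M 40.8 → max 69.2 km
Point 2: residuals K 78.0, L 28.9, M 60.3 → max 78.0 km
Point 3: residuals K 0.1, L 0.0, M 0.0 → max 0.1 km
Only Point 3 has all residuals ≈ 0.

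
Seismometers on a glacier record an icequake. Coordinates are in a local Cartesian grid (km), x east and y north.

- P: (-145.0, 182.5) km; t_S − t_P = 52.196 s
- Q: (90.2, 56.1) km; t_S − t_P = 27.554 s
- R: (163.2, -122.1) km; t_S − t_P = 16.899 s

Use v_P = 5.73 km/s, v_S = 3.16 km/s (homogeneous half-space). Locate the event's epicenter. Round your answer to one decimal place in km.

Distance from S−P lag: d = Δt · v_P v_S / (v_P − v_S) = Δt · (5.73·3.16)/(5.73−3.16) ≈ 7.0454·Δt.
So d_P = 367.74, d_Q = 194.13, d_R = 119.06 km.
Circle about each station: (x + 145.0)² + (y − 182.5)² = 367.74²; (x − 90.2)² + (y − 56.1)² = 194.13²; (x − 163.2)² + (y + 122.1)² = 119.06².
Subtracting the P equation from the Q and R equations removes the quadratic terms:
470.4 x − 252.8 y = 54498.25
616.4 x − 609.2 y = 108268.82
Solving the 2×2 system: x ≈ 44.6, y ≈ -132.6 km.

44.6 km east, -132.6 km north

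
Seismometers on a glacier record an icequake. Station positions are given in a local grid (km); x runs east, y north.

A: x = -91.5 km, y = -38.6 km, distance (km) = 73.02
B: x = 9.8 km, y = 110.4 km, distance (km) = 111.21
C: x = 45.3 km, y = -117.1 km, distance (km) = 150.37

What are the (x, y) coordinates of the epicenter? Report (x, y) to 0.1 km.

x ≈ -36.3 km, y ≈ 9.2 km

Circle about each station: (x + 91.5)² + (y + 38.6)² = 73.02²; (x − 9.8)² + (y − 110.4)² = 111.21²; (x − 45.3)² + (y + 117.1)² = 150.37².
Subtracting the A equation from the B and C equations removes the quadratic terms:
202.6 x + 298.0 y = -4613.75
273.6 x − 157.0 y = -11376.93
Solving the 2×2 system: x ≈ -36.3, y ≈ 9.2 km.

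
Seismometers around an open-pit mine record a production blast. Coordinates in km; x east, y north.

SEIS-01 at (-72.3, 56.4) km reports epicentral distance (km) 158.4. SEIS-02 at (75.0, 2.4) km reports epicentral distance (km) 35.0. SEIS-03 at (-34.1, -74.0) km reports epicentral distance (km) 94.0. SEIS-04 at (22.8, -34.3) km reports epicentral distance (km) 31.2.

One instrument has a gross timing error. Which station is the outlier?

SEIS-02

Solve using three stations at a time. Using SEIS-01, SEIS-03, SEIS-04 (subtract circle equations pairwise → linear system) gives (x, y) ≈ (53.5, -39.9).
Distances from that point to each station vs reported:
  SEIS-01: calculated 158.4 vs reported 158.4 → residual 0.0 km
  SEIS-02: calculated 47.4 vs reported 35.0 → residual 12.4 km
  SEIS-03: calculated 94.0 vs reported 94.0 → residual 0.0 km
  SEIS-04: calculated 31.2 vs reported 31.2 → residual 0.0 km
SEIS-01, SEIS-03, SEIS-04 are mutually consistent (residuals ≈ 0); SEIS-02 is off by 12.4 km.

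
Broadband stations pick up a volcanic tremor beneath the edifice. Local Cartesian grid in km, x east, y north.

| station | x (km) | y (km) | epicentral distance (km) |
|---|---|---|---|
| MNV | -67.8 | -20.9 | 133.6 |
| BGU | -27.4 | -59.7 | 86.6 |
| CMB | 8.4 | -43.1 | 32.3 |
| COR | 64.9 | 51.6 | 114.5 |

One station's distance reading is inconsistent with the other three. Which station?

Solve using three stations at a time. Using MNV, BGU, COR (subtract circle equations pairwise → linear system) gives (x, y) ≈ (59.0, -62.7).
Distances from that point to each station vs reported:
  MNV: calculated 133.5 vs reported 133.6 → residual 0.1 km
  BGU: calculated 86.5 vs reported 86.6 → residual 0.1 km
  CMB: calculated 54.3 vs reported 32.3 → residual 22.0 km
  COR: calculated 114.4 vs reported 114.5 → residual 0.1 km
MNV, BGU, COR are mutually consistent (residuals ≈ 0); CMB is off by 22.0 km.

CMB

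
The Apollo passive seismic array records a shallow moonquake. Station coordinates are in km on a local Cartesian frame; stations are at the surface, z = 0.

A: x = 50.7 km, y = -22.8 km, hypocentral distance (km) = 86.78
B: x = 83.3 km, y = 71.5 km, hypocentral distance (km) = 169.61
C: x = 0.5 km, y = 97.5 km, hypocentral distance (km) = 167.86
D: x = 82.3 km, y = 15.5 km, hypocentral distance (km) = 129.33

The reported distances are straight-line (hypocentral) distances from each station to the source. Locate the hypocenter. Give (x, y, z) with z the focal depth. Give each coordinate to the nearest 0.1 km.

Each station gives a sphere (x−x_i)² + (y−y_i)² + z² = d_i² (stations at z=0).
Subtracting the A sphere from B and C: z² cancels, leaving linear equations in x and y:
65.2 x + 188.6 y = -12275.97
-100.4 x + 240.6 y = -14230.04
Solving: x ≈ -7.793, y ≈ -62.396 km (keep extra digits for the depth step; rounded: -7.8, -62.4).
Then from the A sphere: z² = 86.78² − (x − 50.7)² − (y + 22.8)² with x = -7.793, y = -62.396, so z ≈ 50.413 ≈ 50.4 km.

x ≈ -7.8 km, y ≈ -62.4 km, depth ≈ 50.4 km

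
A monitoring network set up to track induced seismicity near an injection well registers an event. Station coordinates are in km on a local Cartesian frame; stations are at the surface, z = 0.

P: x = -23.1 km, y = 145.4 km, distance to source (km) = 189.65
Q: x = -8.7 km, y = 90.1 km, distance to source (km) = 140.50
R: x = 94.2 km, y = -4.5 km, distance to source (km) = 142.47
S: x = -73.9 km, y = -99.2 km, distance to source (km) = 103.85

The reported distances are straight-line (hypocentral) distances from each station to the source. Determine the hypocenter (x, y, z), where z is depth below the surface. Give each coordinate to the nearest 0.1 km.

x ≈ -29.1 km, y ≈ -32.4 km, depth ≈ 65.7 km

Each station gives a sphere (x−x_i)² + (y−y_i)² + z² = d_i² (stations at z=0).
Subtracting the P sphere from Q and R: z² cancels, leaving linear equations in x and y:
28.8 x − 110.6 y = 2745.80
234.6 x − 299.8 y = 2888.54
Solving: x ≈ -29.096, y ≈ -32.403 km (keep extra digits for the depth step; rounded: -29.1, -32.4).
Then from the P sphere: z² = 189.65² − (x + 23.1)² − (y − 145.4)² with x = -29.096, y = -32.403, so z ≈ 65.706 ≈ 65.7 km.
Check against S (with the unrounded solution): distance 103.86 ≈ 103.85 km. ✓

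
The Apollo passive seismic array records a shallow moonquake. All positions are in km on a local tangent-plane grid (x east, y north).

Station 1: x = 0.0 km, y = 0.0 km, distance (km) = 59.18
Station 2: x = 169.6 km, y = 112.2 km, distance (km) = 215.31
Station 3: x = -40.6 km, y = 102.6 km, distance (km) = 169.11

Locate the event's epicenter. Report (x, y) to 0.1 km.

29.5 km east, -51.3 km north

Circle about each station: x² + y² = 59.18²; (x − 169.6)² + (y − 112.2)² = 215.31²; (x + 40.6)² + (y − 102.6)² = 169.11².
Subtracting pairs of circle equations eliminates x²+y² and gives linear equations (the radical axes):
339.2 x + 224.4 y = -1503.12
-81.2 x + 205.2 y = -12920.80
Solving the 2×2 system: x ≈ 29.5, y ≈ -51.3 km.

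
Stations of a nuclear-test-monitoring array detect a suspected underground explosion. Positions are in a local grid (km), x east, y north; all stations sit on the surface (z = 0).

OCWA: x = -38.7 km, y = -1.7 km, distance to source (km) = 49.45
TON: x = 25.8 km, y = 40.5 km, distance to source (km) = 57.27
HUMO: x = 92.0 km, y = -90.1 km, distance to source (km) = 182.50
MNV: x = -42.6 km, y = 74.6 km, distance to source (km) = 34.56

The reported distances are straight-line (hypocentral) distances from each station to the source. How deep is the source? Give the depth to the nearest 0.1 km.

depth ≈ 12.9 km

Each station gives a sphere (x−x_i)² + (y−y_i)² + z² = d_i² (stations at z=0).
Subtracting the OCWA sphere from TON and HUMO: z² cancels, leaving linear equations in x and y:
129.0 x + 84.4 y = -29.24
261.4 x − 176.8 y = -15779.52
Solving: x ≈ -29.797, y ≈ 45.196 km (keep extra digits for the depth step; rounded: -29.8, 45.2).
Then from the OCWA sphere: z² = 49.45² − (x + 38.7)² − (y + 1.7)² with x = -29.797, y = 45.196, so z ≈ 12.915 ≈ 12.9 km.
Check against MNV (with the unrounded solution): distance 34.57 ≈ 34.56 km. ✓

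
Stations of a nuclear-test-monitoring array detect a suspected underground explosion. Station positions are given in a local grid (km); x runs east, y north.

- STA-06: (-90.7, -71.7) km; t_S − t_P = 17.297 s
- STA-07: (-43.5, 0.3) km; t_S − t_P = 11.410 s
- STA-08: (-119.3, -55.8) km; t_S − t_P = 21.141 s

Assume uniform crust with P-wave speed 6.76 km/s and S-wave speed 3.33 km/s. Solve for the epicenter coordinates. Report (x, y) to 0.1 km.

(18.7, -41.4)

Distance from S−P lag: d = Δt · v_P v_S / (v_P − v_S) = Δt · (6.76·3.33)/(6.76−3.33) ≈ 6.5629·Δt.
So d_STA-06 = 113.52, d_STA-07 = 74.88, d_STA-08 = 138.75 km.
Circle about each station: (x + 90.7)² + (y + 71.7)² = 113.52²; (x + 43.5)² + (y − 0.3)² = 74.88²; (x + 119.3)² + (y + 55.8)² = 138.75².
Subtracting pairs of circle equations eliminates x²+y² and gives linear equations (the radical axes):
94.4 x + 144.0 y = -4195.26
-57.2 x + 31.8 y = -2386.02
Solving the 2×2 system: x ≈ 18.7, y ≈ -41.4 km.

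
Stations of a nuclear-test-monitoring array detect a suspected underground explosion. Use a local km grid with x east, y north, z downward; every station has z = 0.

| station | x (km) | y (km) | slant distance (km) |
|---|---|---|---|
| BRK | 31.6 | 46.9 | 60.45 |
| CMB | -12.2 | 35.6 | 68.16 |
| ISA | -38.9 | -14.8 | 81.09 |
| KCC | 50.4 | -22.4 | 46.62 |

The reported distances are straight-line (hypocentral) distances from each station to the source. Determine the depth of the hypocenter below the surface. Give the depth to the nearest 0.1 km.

z ≈ 37.0 km

Each station gives a sphere (x−x_i)² + (y−y_i)² + z² = d_i² (stations at z=0).
Subtracting the BRK sphere from CMB and ISA: z² cancels, leaving linear equations in x and y:
-87.6 x − 22.6 y = -2773.55
-141.0 x − 123.4 y = -4387.31
Solving: x ≈ 31.890, y ≈ -0.885 km (keep extra digits for the depth step; rounded: 31.9, -0.9).
Then from the BRK sphere: z² = 60.45² − (x − 31.6)² − (y − 46.9)² with x = 31.890, y = -0.885, so z ≈ 37.023 ≈ 37.0 km.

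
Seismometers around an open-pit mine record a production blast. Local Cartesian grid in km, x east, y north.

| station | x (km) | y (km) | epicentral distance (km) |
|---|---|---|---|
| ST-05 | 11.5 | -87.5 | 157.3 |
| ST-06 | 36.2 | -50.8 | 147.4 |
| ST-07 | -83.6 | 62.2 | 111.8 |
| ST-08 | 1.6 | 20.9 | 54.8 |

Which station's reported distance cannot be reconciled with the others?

ST-06

Solve using three stations at a time. Using ST-05, ST-07, ST-08 (subtract circle equations pairwise → linear system) gives (x, y) ≈ (28.0, 68.9).
Distances from that point to each station vs reported:
  ST-05: calculated 157.3 vs reported 157.3 → residual 0.0 km
  ST-06: calculated 120.0 vs reported 147.4 → residual 27.4 km
  ST-07: calculated 111.8 vs reported 111.8 → residual 0.0 km
  ST-08: calculated 54.8 vs reported 54.8 → residual 0.0 km
ST-05, ST-07, ST-08 are mutually consistent (residuals ≈ 0); ST-06 is off by 27.4 km.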